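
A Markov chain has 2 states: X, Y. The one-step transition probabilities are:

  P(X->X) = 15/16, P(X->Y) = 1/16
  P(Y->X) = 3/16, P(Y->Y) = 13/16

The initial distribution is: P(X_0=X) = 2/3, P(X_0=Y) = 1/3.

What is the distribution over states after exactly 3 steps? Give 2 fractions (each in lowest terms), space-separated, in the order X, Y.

Propagating the distribution step by step (d_{t+1} = d_t * P):
d_0 = (X=2/3, Y=1/3)
  d_1[X] = 2/3*15/16 + 1/3*3/16 = 11/16
  d_1[Y] = 2/3*1/16 + 1/3*13/16 = 5/16
d_1 = (X=11/16, Y=5/16)
  d_2[X] = 11/16*15/16 + 5/16*3/16 = 45/64
  d_2[Y] = 11/16*1/16 + 5/16*13/16 = 19/64
d_2 = (X=45/64, Y=19/64)
  d_3[X] = 45/64*15/16 + 19/64*3/16 = 183/256
  d_3[Y] = 45/64*1/16 + 19/64*13/16 = 73/256
d_3 = (X=183/256, Y=73/256)

Answer: 183/256 73/256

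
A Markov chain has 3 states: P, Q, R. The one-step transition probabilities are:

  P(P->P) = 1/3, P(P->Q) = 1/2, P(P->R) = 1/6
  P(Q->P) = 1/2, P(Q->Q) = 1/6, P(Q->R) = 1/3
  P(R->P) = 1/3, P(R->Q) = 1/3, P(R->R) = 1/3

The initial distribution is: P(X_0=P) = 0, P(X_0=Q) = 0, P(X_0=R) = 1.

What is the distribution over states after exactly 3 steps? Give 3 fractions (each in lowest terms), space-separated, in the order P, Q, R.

Answer: 7/18 37/108 29/108

Derivation:
Propagating the distribution step by step (d_{t+1} = d_t * P):
d_0 = (P=0, Q=0, R=1)
  d_1[P] = 0*1/3 + 0*1/2 + 1*1/3 = 1/3
  d_1[Q] = 0*1/2 + 0*1/6 + 1*1/3 = 1/3
  d_1[R] = 0*1/6 + 0*1/3 + 1*1/3 = 1/3
d_1 = (P=1/3, Q=1/3, R=1/3)
  d_2[P] = 1/3*1/3 + 1/3*1/2 + 1/3*1/3 = 7/18
  d_2[Q] = 1/3*1/2 + 1/3*1/6 + 1/3*1/3 = 1/3
  d_2[R] = 1/3*1/6 + 1/3*1/3 + 1/3*1/3 = 5/18
d_2 = (P=7/18, Q=1/3, R=5/18)
  d_3[P] = 7/18*1/3 + 1/3*1/2 + 5/18*1/3 = 7/18
  d_3[Q] = 7/18*1/2 + 1/3*1/6 + 5/18*1/3 = 37/108
  d_3[R] = 7/18*1/6 + 1/3*1/3 + 5/18*1/3 = 29/108
d_3 = (P=7/18, Q=37/108, R=29/108)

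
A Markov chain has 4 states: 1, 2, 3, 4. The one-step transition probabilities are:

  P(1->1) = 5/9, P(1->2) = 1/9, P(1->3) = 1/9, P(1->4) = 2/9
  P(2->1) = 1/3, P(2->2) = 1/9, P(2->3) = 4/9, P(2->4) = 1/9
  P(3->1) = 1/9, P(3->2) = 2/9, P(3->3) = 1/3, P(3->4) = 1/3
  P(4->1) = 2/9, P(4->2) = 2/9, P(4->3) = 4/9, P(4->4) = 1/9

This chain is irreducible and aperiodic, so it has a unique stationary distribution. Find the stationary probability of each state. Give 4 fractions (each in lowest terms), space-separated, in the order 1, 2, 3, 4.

The stationary distribution satisfies pi = pi * P, i.e.:
  pi_1 = 5/9*pi_1 + 1/3*pi_2 + 1/9*pi_3 + 2/9*pi_4
  pi_2 = 1/9*pi_1 + 1/9*pi_2 + 2/9*pi_3 + 2/9*pi_4
  pi_3 = 1/9*pi_1 + 4/9*pi_2 + 1/3*pi_3 + 4/9*pi_4
  pi_4 = 2/9*pi_1 + 1/9*pi_2 + 1/3*pi_3 + 1/9*pi_4
with normalization: pi_1 + pi_2 + pi_3 + pi_4 = 1.

Using the first 3 balance equations plus normalization, the linear system A*pi = b is:
  [-4/9, 1/3, 1/9, 2/9] . pi = 0
  [1/9, -8/9, 2/9, 2/9] . pi = 0
  [1/9, 4/9, -2/3, 4/9] . pi = 0
  [1, 1, 1, 1] . pi = 1

Solving yields:
  pi_1 = 9/29
  pi_2 = 49/290
  pi_3 = 89/290
  pi_4 = 31/145

Verification (pi * P):
  9/29*5/9 + 49/290*1/3 + 89/290*1/9 + 31/145*2/9 = 9/29 = pi_1  (ok)
  9/29*1/9 + 49/290*1/9 + 89/290*2/9 + 31/145*2/9 = 49/290 = pi_2  (ok)
  9/29*1/9 + 49/290*4/9 + 89/290*1/3 + 31/145*4/9 = 89/290 = pi_3  (ok)
  9/29*2/9 + 49/290*1/9 + 89/290*1/3 + 31/145*1/9 = 31/145 = pi_4  (ok)

Answer: 9/29 49/290 89/290 31/145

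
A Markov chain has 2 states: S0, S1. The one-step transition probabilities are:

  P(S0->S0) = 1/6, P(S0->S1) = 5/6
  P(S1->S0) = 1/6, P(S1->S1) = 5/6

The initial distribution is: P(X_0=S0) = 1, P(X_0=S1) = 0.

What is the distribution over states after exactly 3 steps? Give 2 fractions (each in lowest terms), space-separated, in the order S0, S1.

Propagating the distribution step by step (d_{t+1} = d_t * P):
d_0 = (S0=1, S1=0)
  d_1[S0] = 1*1/6 + 0*1/6 = 1/6
  d_1[S1] = 1*5/6 + 0*5/6 = 5/6
d_1 = (S0=1/6, S1=5/6)
  d_2[S0] = 1/6*1/6 + 5/6*1/6 = 1/6
  d_2[S1] = 1/6*5/6 + 5/6*5/6 = 5/6
d_2 = (S0=1/6, S1=5/6)
  d_3[S0] = 1/6*1/6 + 5/6*1/6 = 1/6
  d_3[S1] = 1/6*5/6 + 5/6*5/6 = 5/6
d_3 = (S0=1/6, S1=5/6)

Answer: 1/6 5/6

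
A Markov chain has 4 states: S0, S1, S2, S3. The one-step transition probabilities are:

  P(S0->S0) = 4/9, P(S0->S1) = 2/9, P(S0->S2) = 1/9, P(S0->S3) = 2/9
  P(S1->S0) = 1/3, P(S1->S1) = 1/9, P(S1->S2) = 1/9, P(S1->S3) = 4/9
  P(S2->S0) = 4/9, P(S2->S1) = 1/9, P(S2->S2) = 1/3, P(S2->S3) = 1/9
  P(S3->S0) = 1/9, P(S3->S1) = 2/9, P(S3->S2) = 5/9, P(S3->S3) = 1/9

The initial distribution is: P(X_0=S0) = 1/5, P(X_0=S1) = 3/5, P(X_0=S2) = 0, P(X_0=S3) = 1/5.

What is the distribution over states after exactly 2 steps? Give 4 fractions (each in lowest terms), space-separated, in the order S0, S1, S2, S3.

Answer: 128/405 74/405 41/135 16/81

Derivation:
Propagating the distribution step by step (d_{t+1} = d_t * P):
d_0 = (S0=1/5, S1=3/5, S2=0, S3=1/5)
  d_1[S0] = 1/5*4/9 + 3/5*1/3 + 0*4/9 + 1/5*1/9 = 14/45
  d_1[S1] = 1/5*2/9 + 3/5*1/9 + 0*1/9 + 1/5*2/9 = 7/45
  d_1[S2] = 1/5*1/9 + 3/5*1/9 + 0*1/3 + 1/5*5/9 = 1/5
  d_1[S3] = 1/5*2/9 + 3/5*4/9 + 0*1/9 + 1/5*1/9 = 1/3
d_1 = (S0=14/45, S1=7/45, S2=1/5, S3=1/3)
  d_2[S0] = 14/45*4/9 + 7/45*1/3 + 1/5*4/9 + 1/3*1/9 = 128/405
  d_2[S1] = 14/45*2/9 + 7/45*1/9 + 1/5*1/9 + 1/3*2/9 = 74/405
  d_2[S2] = 14/45*1/9 + 7/45*1/9 + 1/5*1/3 + 1/3*5/9 = 41/135
  d_2[S3] = 14/45*2/9 + 7/45*4/9 + 1/5*1/9 + 1/3*1/9 = 16/81
d_2 = (S0=128/405, S1=74/405, S2=41/135, S3=16/81)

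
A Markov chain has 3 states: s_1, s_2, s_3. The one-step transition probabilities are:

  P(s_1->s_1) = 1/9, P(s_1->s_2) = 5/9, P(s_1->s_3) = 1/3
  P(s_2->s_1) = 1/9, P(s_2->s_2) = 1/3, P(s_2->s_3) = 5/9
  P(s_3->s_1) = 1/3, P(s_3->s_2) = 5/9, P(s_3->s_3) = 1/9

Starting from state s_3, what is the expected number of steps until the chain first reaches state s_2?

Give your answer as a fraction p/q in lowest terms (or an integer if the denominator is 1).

Let h_i = expected steps to first reach s_2 from state i.
Boundary: h_s_2 = 0.
First-step equations for the other states:
  h_s_1 = 1 + 1/9*h_s_1 + 5/9*h_s_2 + 1/3*h_s_3
  h_s_3 = 1 + 1/3*h_s_1 + 5/9*h_s_2 + 1/9*h_s_3

Substituting h_s_2 = 0 and rearranging gives the linear system (I - Q) h = 1:
  [8/9, -1/3] . (h_s_1, h_s_3) = 1
  [-1/3, 8/9] . (h_s_1, h_s_3) = 1

Solving yields:
  h_s_1 = 9/5
  h_s_3 = 9/5

Starting state is s_3, so the expected hitting time is h_s_3 = 9/5.

Answer: 9/5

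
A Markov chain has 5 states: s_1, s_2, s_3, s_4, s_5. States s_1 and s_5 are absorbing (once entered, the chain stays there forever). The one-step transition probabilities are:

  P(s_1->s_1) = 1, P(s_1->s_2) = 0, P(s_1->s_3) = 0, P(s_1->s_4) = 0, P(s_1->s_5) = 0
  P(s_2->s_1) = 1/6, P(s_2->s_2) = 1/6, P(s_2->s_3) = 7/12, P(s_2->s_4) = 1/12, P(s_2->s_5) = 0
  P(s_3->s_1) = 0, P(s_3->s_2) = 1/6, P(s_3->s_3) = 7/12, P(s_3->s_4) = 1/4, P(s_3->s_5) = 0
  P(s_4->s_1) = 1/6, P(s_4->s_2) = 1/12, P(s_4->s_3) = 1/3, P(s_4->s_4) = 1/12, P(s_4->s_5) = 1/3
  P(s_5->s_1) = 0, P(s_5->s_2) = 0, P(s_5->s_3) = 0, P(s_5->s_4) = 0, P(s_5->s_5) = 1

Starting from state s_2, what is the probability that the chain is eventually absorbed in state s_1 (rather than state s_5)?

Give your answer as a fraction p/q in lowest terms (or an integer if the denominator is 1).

Answer: 69/121

Derivation:
Let a_i = P(absorbed in s_1 | start in state i).
Boundary conditions: a_s_1 = 1, a_s_5 = 0.
For each transient state i, a_i = sum_j P(i->j) * a_j:
  a_s_2 = 1/6*a_s_1 + 1/6*a_s_2 + 7/12*a_s_3 + 1/12*a_s_4 + 0*a_s_5
  a_s_3 = 0*a_s_1 + 1/6*a_s_2 + 7/12*a_s_3 + 1/4*a_s_4 + 0*a_s_5
  a_s_4 = 1/6*a_s_1 + 1/12*a_s_2 + 1/3*a_s_3 + 1/12*a_s_4 + 1/3*a_s_5

Substituting a_s_1 = 1 and a_s_5 = 0, rearrange to (I - Q) a = r where r[i] = P(i -> s_1):
  [5/6, -7/12, -1/12] . (a_s_2, a_s_3, a_s_4) = 1/6
  [-1/6, 5/12, -1/4] . (a_s_2, a_s_3, a_s_4) = 0
  [-1/12, -1/3, 11/12] . (a_s_2, a_s_3, a_s_4) = 1/6

Solving yields:
  a_s_2 = 69/121
  a_s_3 = 57/121
  a_s_4 = 49/121

Starting state is s_2, so the absorption probability is a_s_2 = 69/121.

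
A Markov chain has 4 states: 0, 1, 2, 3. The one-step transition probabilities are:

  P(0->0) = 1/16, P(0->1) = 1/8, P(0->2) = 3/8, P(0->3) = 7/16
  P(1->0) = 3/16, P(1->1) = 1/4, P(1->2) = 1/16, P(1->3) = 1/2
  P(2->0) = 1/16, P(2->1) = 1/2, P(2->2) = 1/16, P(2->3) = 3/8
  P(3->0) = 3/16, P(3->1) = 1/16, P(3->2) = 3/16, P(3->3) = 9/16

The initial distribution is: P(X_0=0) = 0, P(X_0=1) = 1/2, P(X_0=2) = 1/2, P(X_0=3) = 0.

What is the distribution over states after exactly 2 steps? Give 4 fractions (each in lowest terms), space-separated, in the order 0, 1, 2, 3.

Propagating the distribution step by step (d_{t+1} = d_t * P):
d_0 = (0=0, 1=1/2, 2=1/2, 3=0)
  d_1[0] = 0*1/16 + 1/2*3/16 + 1/2*1/16 + 0*3/16 = 1/8
  d_1[1] = 0*1/8 + 1/2*1/4 + 1/2*1/2 + 0*1/16 = 3/8
  d_1[2] = 0*3/8 + 1/2*1/16 + 1/2*1/16 + 0*3/16 = 1/16
  d_1[3] = 0*7/16 + 1/2*1/2 + 1/2*3/8 + 0*9/16 = 7/16
d_1 = (0=1/8, 1=3/8, 2=1/16, 3=7/16)
  d_2[0] = 1/8*1/16 + 3/8*3/16 + 1/16*1/16 + 7/16*3/16 = 21/128
  d_2[1] = 1/8*1/8 + 3/8*1/4 + 1/16*1/2 + 7/16*1/16 = 43/256
  d_2[2] = 1/8*3/8 + 3/8*1/16 + 1/16*1/16 + 7/16*3/16 = 5/32
  d_2[3] = 1/8*7/16 + 3/8*1/2 + 1/16*3/8 + 7/16*9/16 = 131/256
d_2 = (0=21/128, 1=43/256, 2=5/32, 3=131/256)

Answer: 21/128 43/256 5/32 131/256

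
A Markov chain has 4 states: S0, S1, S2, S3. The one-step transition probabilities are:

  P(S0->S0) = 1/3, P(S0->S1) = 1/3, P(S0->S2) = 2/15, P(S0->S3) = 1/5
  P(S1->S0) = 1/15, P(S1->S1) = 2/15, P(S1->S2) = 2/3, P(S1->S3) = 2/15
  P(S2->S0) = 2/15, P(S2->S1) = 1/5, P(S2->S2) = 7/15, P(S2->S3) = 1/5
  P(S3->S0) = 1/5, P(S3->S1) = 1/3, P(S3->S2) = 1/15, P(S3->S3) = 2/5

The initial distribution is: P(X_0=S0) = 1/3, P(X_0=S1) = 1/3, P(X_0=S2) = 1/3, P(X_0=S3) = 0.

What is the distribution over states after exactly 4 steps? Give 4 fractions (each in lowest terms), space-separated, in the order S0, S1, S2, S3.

Answer: 2801/16875 35971/151875 11153/30375 6986/30375

Derivation:
Propagating the distribution step by step (d_{t+1} = d_t * P):
d_0 = (S0=1/3, S1=1/3, S2=1/3, S3=0)
  d_1[S0] = 1/3*1/3 + 1/3*1/15 + 1/3*2/15 + 0*1/5 = 8/45
  d_1[S1] = 1/3*1/3 + 1/3*2/15 + 1/3*1/5 + 0*1/3 = 2/9
  d_1[S2] = 1/3*2/15 + 1/3*2/3 + 1/3*7/15 + 0*1/15 = 19/45
  d_1[S3] = 1/3*1/5 + 1/3*2/15 + 1/3*1/5 + 0*2/5 = 8/45
d_1 = (S0=8/45, S1=2/9, S2=19/45, S3=8/45)
  d_2[S0] = 8/45*1/3 + 2/9*1/15 + 19/45*2/15 + 8/45*1/5 = 112/675
  d_2[S1] = 8/45*1/3 + 2/9*2/15 + 19/45*1/5 + 8/45*1/3 = 157/675
  d_2[S2] = 8/45*2/15 + 2/9*2/3 + 19/45*7/15 + 8/45*1/15 = 257/675
  d_2[S3] = 8/45*1/5 + 2/9*2/15 + 19/45*1/5 + 8/45*2/5 = 149/675
d_2 = (S0=112/675, S1=157/675, S2=257/675, S3=149/675)
  d_3[S0] = 112/675*1/3 + 157/675*1/15 + 257/675*2/15 + 149/675*1/5 = 1678/10125
  d_3[S1] = 112/675*1/3 + 157/675*2/15 + 257/675*1/5 + 149/675*1/3 = 478/2025
  d_3[S2] = 112/675*2/15 + 157/675*2/3 + 257/675*7/15 + 149/675*1/15 = 3742/10125
  d_3[S3] = 112/675*1/5 + 157/675*2/15 + 257/675*1/5 + 149/675*2/5 = 463/2025
d_3 = (S0=1678/10125, S1=478/2025, S2=3742/10125, S3=463/2025)
  d_4[S0] = 1678/10125*1/3 + 478/2025*1/15 + 3742/10125*2/15 + 463/2025*1/5 = 2801/16875
  d_4[S1] = 1678/10125*1/3 + 478/2025*2/15 + 3742/10125*1/5 + 463/2025*1/3 = 35971/151875
  d_4[S2] = 1678/10125*2/15 + 478/2025*2/3 + 3742/10125*7/15 + 463/2025*1/15 = 11153/30375
  d_4[S3] = 1678/10125*1/5 + 478/2025*2/15 + 3742/10125*1/5 + 463/2025*2/5 = 6986/30375
d_4 = (S0=2801/16875, S1=35971/151875, S2=11153/30375, S3=6986/30375)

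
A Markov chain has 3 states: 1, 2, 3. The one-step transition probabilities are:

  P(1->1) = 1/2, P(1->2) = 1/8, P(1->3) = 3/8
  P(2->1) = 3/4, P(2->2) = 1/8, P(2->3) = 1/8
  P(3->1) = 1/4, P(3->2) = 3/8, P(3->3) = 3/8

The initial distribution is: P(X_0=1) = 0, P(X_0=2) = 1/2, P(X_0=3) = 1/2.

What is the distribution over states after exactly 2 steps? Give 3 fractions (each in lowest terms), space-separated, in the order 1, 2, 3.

Answer: 1/2 3/16 5/16

Derivation:
Propagating the distribution step by step (d_{t+1} = d_t * P):
d_0 = (1=0, 2=1/2, 3=1/2)
  d_1[1] = 0*1/2 + 1/2*3/4 + 1/2*1/4 = 1/2
  d_1[2] = 0*1/8 + 1/2*1/8 + 1/2*3/8 = 1/4
  d_1[3] = 0*3/8 + 1/2*1/8 + 1/2*3/8 = 1/4
d_1 = (1=1/2, 2=1/4, 3=1/4)
  d_2[1] = 1/2*1/2 + 1/4*3/4 + 1/4*1/4 = 1/2
  d_2[2] = 1/2*1/8 + 1/4*1/8 + 1/4*3/8 = 3/16
  d_2[3] = 1/2*3/8 + 1/4*1/8 + 1/4*3/8 = 5/16
d_2 = (1=1/2, 2=3/16, 3=5/16)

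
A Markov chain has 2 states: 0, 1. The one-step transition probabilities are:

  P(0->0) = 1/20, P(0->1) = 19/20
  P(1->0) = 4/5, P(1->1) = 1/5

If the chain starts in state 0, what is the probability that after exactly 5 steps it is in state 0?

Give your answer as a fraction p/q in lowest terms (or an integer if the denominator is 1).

Computing P^5 by repeated multiplication:
P^1 =
  0: [1/20, 19/20]
  1: [4/5, 1/5]
P^2 =
  0: [61/80, 19/80]
  1: [1/5, 4/5]
P^3 =
  0: [73/320, 247/320]
  1: [13/20, 7/20]
P^4 =
  0: [161/256, 95/256]
  1: [5/16, 11/16]
P^5 =
  0: [1681/5120, 3439/5120]
  1: [181/320, 139/320]

(P^5)[0 -> 0] = 1681/5120

Answer: 1681/5120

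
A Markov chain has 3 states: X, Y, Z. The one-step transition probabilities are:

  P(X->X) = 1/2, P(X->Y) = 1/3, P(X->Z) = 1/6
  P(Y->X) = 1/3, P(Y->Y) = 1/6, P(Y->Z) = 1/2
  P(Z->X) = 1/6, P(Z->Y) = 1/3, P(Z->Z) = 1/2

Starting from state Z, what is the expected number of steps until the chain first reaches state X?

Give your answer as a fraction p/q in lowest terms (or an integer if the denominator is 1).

Answer: 14/3

Derivation:
Let h_i = expected steps to first reach X from state i.
Boundary: h_X = 0.
First-step equations for the other states:
  h_Y = 1 + 1/3*h_X + 1/6*h_Y + 1/2*h_Z
  h_Z = 1 + 1/6*h_X + 1/3*h_Y + 1/2*h_Z

Substituting h_X = 0 and rearranging gives the linear system (I - Q) h = 1:
  [5/6, -1/2] . (h_Y, h_Z) = 1
  [-1/3, 1/2] . (h_Y, h_Z) = 1

Solving yields:
  h_Y = 4
  h_Z = 14/3

Starting state is Z, so the expected hitting time is h_Z = 14/3.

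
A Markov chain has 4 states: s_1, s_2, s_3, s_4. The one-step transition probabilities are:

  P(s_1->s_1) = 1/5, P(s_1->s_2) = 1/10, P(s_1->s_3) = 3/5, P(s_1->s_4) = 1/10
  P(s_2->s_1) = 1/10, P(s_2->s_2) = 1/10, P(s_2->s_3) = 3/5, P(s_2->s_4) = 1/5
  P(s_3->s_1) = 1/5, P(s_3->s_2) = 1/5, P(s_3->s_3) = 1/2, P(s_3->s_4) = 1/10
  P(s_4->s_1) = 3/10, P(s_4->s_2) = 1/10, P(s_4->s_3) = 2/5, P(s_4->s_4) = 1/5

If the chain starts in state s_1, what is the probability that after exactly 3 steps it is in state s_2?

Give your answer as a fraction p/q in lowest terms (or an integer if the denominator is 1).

Answer: 19/125

Derivation:
Computing P^3 by repeated multiplication:
P^1 =
  s_1: [1/5, 1/10, 3/5, 1/10]
  s_2: [1/10, 1/10, 3/5, 1/5]
  s_3: [1/5, 1/5, 1/2, 1/10]
  s_4: [3/10, 1/10, 2/5, 1/5]
P^2 =
  s_1: [1/5, 4/25, 13/25, 3/25]
  s_2: [21/100, 4/25, 1/2, 13/100]
  s_3: [19/100, 3/20, 53/100, 13/100]
  s_4: [21/100, 7/50, 13/25, 13/100]
P^3 =
  s_1: [49/250, 19/125, 131/250, 16/125]
  s_2: [197/1000, 3/20, 131/250, 129/1000]
  s_3: [99/500, 153/1000, 521/1000, 16/125]
  s_4: [199/1000, 19/125, 261/500, 127/1000]

(P^3)[s_1 -> s_2] = 19/125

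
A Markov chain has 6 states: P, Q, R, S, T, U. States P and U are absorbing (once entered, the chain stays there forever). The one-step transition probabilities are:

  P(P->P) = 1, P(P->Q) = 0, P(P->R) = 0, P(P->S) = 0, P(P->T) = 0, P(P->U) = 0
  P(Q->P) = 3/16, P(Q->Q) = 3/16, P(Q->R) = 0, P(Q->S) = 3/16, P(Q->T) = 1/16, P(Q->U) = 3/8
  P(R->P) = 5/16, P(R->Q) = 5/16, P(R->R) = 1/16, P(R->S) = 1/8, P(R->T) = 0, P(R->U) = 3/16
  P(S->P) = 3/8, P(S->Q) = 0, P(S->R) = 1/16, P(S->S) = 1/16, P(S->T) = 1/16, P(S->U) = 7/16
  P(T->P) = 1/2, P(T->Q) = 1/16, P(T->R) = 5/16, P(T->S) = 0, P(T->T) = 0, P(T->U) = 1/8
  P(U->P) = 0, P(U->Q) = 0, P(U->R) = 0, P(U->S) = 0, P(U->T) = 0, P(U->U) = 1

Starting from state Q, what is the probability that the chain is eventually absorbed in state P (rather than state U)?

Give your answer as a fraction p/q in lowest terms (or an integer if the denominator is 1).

Let a_i = P(absorbed in P | start in state i).
Boundary conditions: a_P = 1, a_U = 0.
For each transient state i, a_i = sum_j P(i->j) * a_j:
  a_Q = 3/16*a_P + 3/16*a_Q + 0*a_R + 3/16*a_S + 1/16*a_T + 3/8*a_U
  a_R = 5/16*a_P + 5/16*a_Q + 1/16*a_R + 1/8*a_S + 0*a_T + 3/16*a_U
  a_S = 3/8*a_P + 0*a_Q + 1/16*a_R + 1/16*a_S + 1/16*a_T + 7/16*a_U
  a_T = 1/2*a_P + 1/16*a_Q + 5/16*a_R + 0*a_S + 0*a_T + 1/8*a_U

Substituting a_P = 1 and a_U = 0, rearrange to (I - Q) a = r where r[i] = P(i -> P):
  [13/16, 0, -3/16, -1/16] . (a_Q, a_R, a_S, a_T) = 3/16
  [-5/16, 15/16, -1/8, 0] . (a_Q, a_R, a_S, a_T) = 5/16
  [0, -1/16, 15/16, -1/16] . (a_Q, a_R, a_S, a_T) = 3/8
  [-1/16, -5/16, 0, 1] . (a_Q, a_R, a_S, a_T) = 1/2

Solving yields:
  a_Q = 1118/2831
  a_R = 1498/2831
  a_S = 2725/5662
  a_T = 3907/5662

Starting state is Q, so the absorption probability is a_Q = 1118/2831.

Answer: 1118/2831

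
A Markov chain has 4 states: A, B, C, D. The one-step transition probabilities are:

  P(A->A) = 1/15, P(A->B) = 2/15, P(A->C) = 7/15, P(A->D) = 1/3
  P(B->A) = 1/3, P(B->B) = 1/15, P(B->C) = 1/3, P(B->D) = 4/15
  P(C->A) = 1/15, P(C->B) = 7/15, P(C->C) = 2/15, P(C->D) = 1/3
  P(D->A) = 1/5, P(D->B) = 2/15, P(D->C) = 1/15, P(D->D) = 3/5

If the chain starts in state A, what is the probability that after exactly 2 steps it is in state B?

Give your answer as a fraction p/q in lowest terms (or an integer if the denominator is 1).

Computing P^2 by repeated multiplication:
P^1 =
  A: [1/15, 2/15, 7/15, 1/3]
  B: [1/3, 1/15, 1/3, 4/15]
  C: [1/15, 7/15, 2/15, 1/3]
  D: [1/5, 2/15, 1/15, 3/5]
P^2 =
  A: [11/75, 7/25, 4/25, 31/75]
  B: [3/25, 6/25, 6/25, 2/5]
  C: [53/225, 11/75, 17/75, 88/225]
  D: [41/225, 11/75, 14/75, 109/225]

(P^2)[A -> B] = 7/25

Answer: 7/25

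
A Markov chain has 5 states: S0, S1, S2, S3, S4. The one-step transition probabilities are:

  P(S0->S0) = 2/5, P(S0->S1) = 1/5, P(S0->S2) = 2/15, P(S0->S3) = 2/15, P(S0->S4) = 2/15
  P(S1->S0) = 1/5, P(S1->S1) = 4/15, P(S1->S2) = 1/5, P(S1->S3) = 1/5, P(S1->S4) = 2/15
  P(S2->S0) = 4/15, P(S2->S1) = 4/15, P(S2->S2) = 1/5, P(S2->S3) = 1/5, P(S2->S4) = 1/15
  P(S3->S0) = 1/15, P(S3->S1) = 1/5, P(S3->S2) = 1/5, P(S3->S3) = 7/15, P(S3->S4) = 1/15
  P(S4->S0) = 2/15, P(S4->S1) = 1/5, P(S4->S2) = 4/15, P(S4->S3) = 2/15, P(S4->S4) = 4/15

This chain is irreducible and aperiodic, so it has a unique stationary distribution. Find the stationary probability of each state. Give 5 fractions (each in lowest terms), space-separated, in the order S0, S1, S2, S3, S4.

The stationary distribution satisfies pi = pi * P, i.e.:
  pi_S0 = 2/5*pi_S0 + 1/5*pi_S1 + 4/15*pi_S2 + 1/15*pi_S3 + 2/15*pi_S4
  pi_S1 = 1/5*pi_S0 + 4/15*pi_S1 + 4/15*pi_S2 + 1/5*pi_S3 + 1/5*pi_S4
  pi_S2 = 2/15*pi_S0 + 1/5*pi_S1 + 1/5*pi_S2 + 1/5*pi_S3 + 4/15*pi_S4
  pi_S3 = 2/15*pi_S0 + 1/5*pi_S1 + 1/5*pi_S2 + 7/15*pi_S3 + 2/15*pi_S4
  pi_S4 = 2/15*pi_S0 + 2/15*pi_S1 + 1/15*pi_S2 + 1/15*pi_S3 + 4/15*pi_S4
with normalization: pi_S0 + pi_S1 + pi_S2 + pi_S3 + pi_S4 = 1.

Using the first 4 balance equations plus normalization, the linear system A*pi = b is:
  [-3/5, 1/5, 4/15, 1/15, 2/15] . pi = 0
  [1/5, -11/15, 4/15, 1/5, 1/5] . pi = 0
  [2/15, 1/5, -4/5, 1/5, 4/15] . pi = 0
  [2/15, 1/5, 1/5, -8/15, 2/15] . pi = 0
  [1, 1, 1, 1, 1] . pi = 1

Solving yields:
  pi_S0 = 5494/25465
  pi_S1 = 5809/25465
  pi_S2 = 4931/25465
  pi_S3 = 6167/25465
  pi_S4 = 3064/25465

Verification (pi * P):
  5494/25465*2/5 + 5809/25465*1/5 + 4931/25465*4/15 + 6167/25465*1/15 + 3064/25465*2/15 = 5494/25465 = pi_S0  (ok)
  5494/25465*1/5 + 5809/25465*4/15 + 4931/25465*4/15 + 6167/25465*1/5 + 3064/25465*1/5 = 5809/25465 = pi_S1  (ok)
  5494/25465*2/15 + 5809/25465*1/5 + 4931/25465*1/5 + 6167/25465*1/5 + 3064/25465*4/15 = 4931/25465 = pi_S2  (ok)
  5494/25465*2/15 + 5809/25465*1/5 + 4931/25465*1/5 + 6167/25465*7/15 + 3064/25465*2/15 = 6167/25465 = pi_S3  (ok)
  5494/25465*2/15 + 5809/25465*2/15 + 4931/25465*1/15 + 6167/25465*1/15 + 3064/25465*4/15 = 3064/25465 = pi_S4  (ok)

Answer: 5494/25465 5809/25465 4931/25465 6167/25465 3064/25465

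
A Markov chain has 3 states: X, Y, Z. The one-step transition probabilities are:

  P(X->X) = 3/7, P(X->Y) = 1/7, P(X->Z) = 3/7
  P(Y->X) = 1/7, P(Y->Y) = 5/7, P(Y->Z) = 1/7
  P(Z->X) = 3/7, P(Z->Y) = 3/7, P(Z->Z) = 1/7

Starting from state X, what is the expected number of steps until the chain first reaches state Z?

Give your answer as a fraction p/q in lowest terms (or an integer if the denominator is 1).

Answer: 3

Derivation:
Let h_i = expected steps to first reach Z from state i.
Boundary: h_Z = 0.
First-step equations for the other states:
  h_X = 1 + 3/7*h_X + 1/7*h_Y + 3/7*h_Z
  h_Y = 1 + 1/7*h_X + 5/7*h_Y + 1/7*h_Z

Substituting h_Z = 0 and rearranging gives the linear system (I - Q) h = 1:
  [4/7, -1/7] . (h_X, h_Y) = 1
  [-1/7, 2/7] . (h_X, h_Y) = 1

Solving yields:
  h_X = 3
  h_Y = 5

Starting state is X, so the expected hitting time is h_X = 3.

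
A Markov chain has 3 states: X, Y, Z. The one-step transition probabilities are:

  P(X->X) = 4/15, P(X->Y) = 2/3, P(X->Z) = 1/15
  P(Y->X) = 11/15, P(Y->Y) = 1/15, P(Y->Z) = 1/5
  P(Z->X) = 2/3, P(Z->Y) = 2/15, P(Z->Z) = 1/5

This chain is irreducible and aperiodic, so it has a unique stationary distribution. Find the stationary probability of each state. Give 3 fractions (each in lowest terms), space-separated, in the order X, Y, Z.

Answer: 81/164 61/164 11/82

Derivation:
The stationary distribution satisfies pi = pi * P, i.e.:
  pi_X = 4/15*pi_X + 11/15*pi_Y + 2/3*pi_Z
  pi_Y = 2/3*pi_X + 1/15*pi_Y + 2/15*pi_Z
  pi_Z = 1/15*pi_X + 1/5*pi_Y + 1/5*pi_Z
with normalization: pi_X + pi_Y + pi_Z = 1.

Using the first 2 balance equations plus normalization, the linear system A*pi = b is:
  [-11/15, 11/15, 2/3] . pi = 0
  [2/3, -14/15, 2/15] . pi = 0
  [1, 1, 1] . pi = 1

Solving yields:
  pi_X = 81/164
  pi_Y = 61/164
  pi_Z = 11/82

Verification (pi * P):
  81/164*4/15 + 61/164*11/15 + 11/82*2/3 = 81/164 = pi_X  (ok)
  81/164*2/3 + 61/164*1/15 + 11/82*2/15 = 61/164 = pi_Y  (ok)
  81/164*1/15 + 61/164*1/5 + 11/82*1/5 = 11/82 = pi_Z  (ok)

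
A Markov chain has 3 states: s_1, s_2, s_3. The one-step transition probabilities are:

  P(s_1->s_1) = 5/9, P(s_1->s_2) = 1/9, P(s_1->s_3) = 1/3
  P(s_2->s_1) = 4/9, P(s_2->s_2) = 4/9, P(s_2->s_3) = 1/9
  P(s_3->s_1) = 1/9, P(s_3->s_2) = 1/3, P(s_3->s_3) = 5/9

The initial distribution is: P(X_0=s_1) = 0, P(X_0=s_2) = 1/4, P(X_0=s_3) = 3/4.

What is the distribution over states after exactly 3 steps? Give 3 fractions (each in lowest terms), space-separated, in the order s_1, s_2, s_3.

Propagating the distribution step by step (d_{t+1} = d_t * P):
d_0 = (s_1=0, s_2=1/4, s_3=3/4)
  d_1[s_1] = 0*5/9 + 1/4*4/9 + 3/4*1/9 = 7/36
  d_1[s_2] = 0*1/9 + 1/4*4/9 + 3/4*1/3 = 13/36
  d_1[s_3] = 0*1/3 + 1/4*1/9 + 3/4*5/9 = 4/9
d_1 = (s_1=7/36, s_2=13/36, s_3=4/9)
  d_2[s_1] = 7/36*5/9 + 13/36*4/9 + 4/9*1/9 = 103/324
  d_2[s_2] = 7/36*1/9 + 13/36*4/9 + 4/9*1/3 = 107/324
  d_2[s_3] = 7/36*1/3 + 13/36*1/9 + 4/9*5/9 = 19/54
d_2 = (s_1=103/324, s_2=107/324, s_3=19/54)
  d_3[s_1] = 103/324*5/9 + 107/324*4/9 + 19/54*1/9 = 1057/2916
  d_3[s_2] = 103/324*1/9 + 107/324*4/9 + 19/54*1/3 = 97/324
  d_3[s_3] = 103/324*1/3 + 107/324*1/9 + 19/54*5/9 = 493/1458
d_3 = (s_1=1057/2916, s_2=97/324, s_3=493/1458)

Answer: 1057/2916 97/324 493/1458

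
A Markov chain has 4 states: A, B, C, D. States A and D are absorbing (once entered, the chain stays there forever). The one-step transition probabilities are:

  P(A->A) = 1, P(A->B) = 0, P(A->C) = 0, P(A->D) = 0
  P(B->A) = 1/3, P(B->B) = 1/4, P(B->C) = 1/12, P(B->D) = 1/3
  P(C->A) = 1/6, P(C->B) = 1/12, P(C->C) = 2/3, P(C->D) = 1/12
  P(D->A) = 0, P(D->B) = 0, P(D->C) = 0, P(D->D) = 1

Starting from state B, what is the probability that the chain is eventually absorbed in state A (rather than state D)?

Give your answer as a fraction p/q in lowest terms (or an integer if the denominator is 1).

Answer: 18/35

Derivation:
Let a_i = P(absorbed in A | start in state i).
Boundary conditions: a_A = 1, a_D = 0.
For each transient state i, a_i = sum_j P(i->j) * a_j:
  a_B = 1/3*a_A + 1/4*a_B + 1/12*a_C + 1/3*a_D
  a_C = 1/6*a_A + 1/12*a_B + 2/3*a_C + 1/12*a_D

Substituting a_A = 1 and a_D = 0, rearrange to (I - Q) a = r where r[i] = P(i -> A):
  [3/4, -1/12] . (a_B, a_C) = 1/3
  [-1/12, 1/3] . (a_B, a_C) = 1/6

Solving yields:
  a_B = 18/35
  a_C = 22/35

Starting state is B, so the absorption probability is a_B = 18/35.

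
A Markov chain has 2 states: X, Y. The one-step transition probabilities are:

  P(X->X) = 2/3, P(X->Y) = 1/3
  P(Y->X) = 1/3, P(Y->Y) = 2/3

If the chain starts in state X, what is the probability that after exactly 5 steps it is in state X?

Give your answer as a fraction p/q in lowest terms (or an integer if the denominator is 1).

Computing P^5 by repeated multiplication:
P^1 =
  X: [2/3, 1/3]
  Y: [1/3, 2/3]
P^2 =
  X: [5/9, 4/9]
  Y: [4/9, 5/9]
P^3 =
  X: [14/27, 13/27]
  Y: [13/27, 14/27]
P^4 =
  X: [41/81, 40/81]
  Y: [40/81, 41/81]
P^5 =
  X: [122/243, 121/243]
  Y: [121/243, 122/243]

(P^5)[X -> X] = 122/243

Answer: 122/243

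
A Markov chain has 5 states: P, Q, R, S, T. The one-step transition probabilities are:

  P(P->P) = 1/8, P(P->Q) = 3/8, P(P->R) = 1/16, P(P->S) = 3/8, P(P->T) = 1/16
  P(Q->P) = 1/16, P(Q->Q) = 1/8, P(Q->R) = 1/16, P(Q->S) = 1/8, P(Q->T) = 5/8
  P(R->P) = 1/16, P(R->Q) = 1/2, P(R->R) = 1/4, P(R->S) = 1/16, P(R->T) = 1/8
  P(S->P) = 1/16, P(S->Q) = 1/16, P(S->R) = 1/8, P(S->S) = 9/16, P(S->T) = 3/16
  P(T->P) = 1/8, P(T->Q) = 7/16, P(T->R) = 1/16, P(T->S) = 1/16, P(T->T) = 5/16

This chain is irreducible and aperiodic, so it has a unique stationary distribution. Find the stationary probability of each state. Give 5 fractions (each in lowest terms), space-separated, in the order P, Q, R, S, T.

The stationary distribution satisfies pi = pi * P, i.e.:
  pi_P = 1/8*pi_P + 1/16*pi_Q + 1/16*pi_R + 1/16*pi_S + 1/8*pi_T
  pi_Q = 3/8*pi_P + 1/8*pi_Q + 1/2*pi_R + 1/16*pi_S + 7/16*pi_T
  pi_R = 1/16*pi_P + 1/16*pi_Q + 1/4*pi_R + 1/8*pi_S + 1/16*pi_T
  pi_S = 3/8*pi_P + 1/8*pi_Q + 1/16*pi_R + 9/16*pi_S + 1/16*pi_T
  pi_T = 1/16*pi_P + 5/8*pi_Q + 1/8*pi_R + 3/16*pi_S + 5/16*pi_T
with normalization: pi_P + pi_Q + pi_R + pi_S + pi_T = 1.

Using the first 4 balance equations plus normalization, the linear system A*pi = b is:
  [-7/8, 1/16, 1/16, 1/16, 1/8] . pi = 0
  [3/8, -7/8, 1/2, 1/16, 7/16] . pi = 0
  [1/16, 1/16, -3/4, 1/8, 1/16] . pi = 0
  [3/8, 1/8, 1/16, -7/16, 1/16] . pi = 0
  [1, 1, 1, 1, 1] . pi = 1

Solving yields:
  pi_P = 3296/37143
  pi_Q = 3371/12381
  pi_R = 3470/37143
  pi_S = 7967/37143
  pi_T = 4099/12381

Verification (pi * P):
  3296/37143*1/8 + 3371/12381*1/16 + 3470/37143*1/16 + 7967/37143*1/16 + 4099/12381*1/8 = 3296/37143 = pi_P  (ok)
  3296/37143*3/8 + 3371/12381*1/8 + 3470/37143*1/2 + 7967/37143*1/16 + 4099/12381*7/16 = 3371/12381 = pi_Q  (ok)
  3296/37143*1/16 + 3371/12381*1/16 + 3470/37143*1/4 + 7967/37143*1/8 + 4099/12381*1/16 = 3470/37143 = pi_R  (ok)
  3296/37143*3/8 + 3371/12381*1/8 + 3470/37143*1/16 + 7967/37143*9/16 + 4099/12381*1/16 = 7967/37143 = pi_S  (ok)
  3296/37143*1/16 + 3371/12381*5/8 + 3470/37143*1/8 + 7967/37143*3/16 + 4099/12381*5/16 = 4099/12381 = pi_T  (ok)

Answer: 3296/37143 3371/12381 3470/37143 7967/37143 4099/12381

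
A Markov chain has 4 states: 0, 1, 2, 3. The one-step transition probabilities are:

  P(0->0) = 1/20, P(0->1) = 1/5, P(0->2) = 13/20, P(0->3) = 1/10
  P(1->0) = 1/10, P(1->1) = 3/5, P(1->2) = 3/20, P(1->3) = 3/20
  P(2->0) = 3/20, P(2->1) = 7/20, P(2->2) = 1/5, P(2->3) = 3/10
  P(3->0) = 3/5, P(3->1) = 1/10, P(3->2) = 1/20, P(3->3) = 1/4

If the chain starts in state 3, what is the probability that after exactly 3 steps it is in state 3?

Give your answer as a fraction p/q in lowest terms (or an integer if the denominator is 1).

Computing P^3 by repeated multiplication:
P^1 =
  0: [1/20, 1/5, 13/20, 1/10]
  1: [1/10, 3/5, 3/20, 3/20]
  2: [3/20, 7/20, 1/5, 3/10]
  3: [3/5, 1/10, 1/20, 1/4]
P^2 =
  0: [9/50, 147/400, 79/400, 51/200]
  1: [71/400, 179/400, 77/400, 73/400]
  2: [101/400, 17/50, 41/200, 81/400]
  3: [79/400, 89/400, 171/400, 61/400]
P^3 =
  0: [1827/8000, 2809/8000, 359/1600, 1569/8000]
  1: [24/125, 3117/8000, 1841/8000, 753/4000]
  2: [1591/8000, 693/2000, 213/800, 1507/8000]
  3: [751/4000, 2703/8000, 2039/8000, 439/2000]

(P^3)[3 -> 3] = 439/2000

Answer: 439/2000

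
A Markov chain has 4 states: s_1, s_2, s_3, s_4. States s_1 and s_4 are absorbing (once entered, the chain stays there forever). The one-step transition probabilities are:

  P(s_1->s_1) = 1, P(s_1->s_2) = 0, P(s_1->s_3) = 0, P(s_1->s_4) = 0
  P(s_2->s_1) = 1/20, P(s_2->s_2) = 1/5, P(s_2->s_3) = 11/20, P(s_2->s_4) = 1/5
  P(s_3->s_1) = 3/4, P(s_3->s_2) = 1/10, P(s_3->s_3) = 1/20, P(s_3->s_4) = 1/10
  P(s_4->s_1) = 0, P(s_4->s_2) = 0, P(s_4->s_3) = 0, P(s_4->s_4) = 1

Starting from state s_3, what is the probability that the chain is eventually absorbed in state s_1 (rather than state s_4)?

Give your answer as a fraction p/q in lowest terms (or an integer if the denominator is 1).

Answer: 121/141

Derivation:
Let a_i = P(absorbed in s_1 | start in state i).
Boundary conditions: a_s_1 = 1, a_s_4 = 0.
For each transient state i, a_i = sum_j P(i->j) * a_j:
  a_s_2 = 1/20*a_s_1 + 1/5*a_s_2 + 11/20*a_s_3 + 1/5*a_s_4
  a_s_3 = 3/4*a_s_1 + 1/10*a_s_2 + 1/20*a_s_3 + 1/10*a_s_4

Substituting a_s_1 = 1 and a_s_4 = 0, rearrange to (I - Q) a = r where r[i] = P(i -> s_1):
  [4/5, -11/20] . (a_s_2, a_s_3) = 1/20
  [-1/10, 19/20] . (a_s_2, a_s_3) = 3/4

Solving yields:
  a_s_2 = 92/141
  a_s_3 = 121/141

Starting state is s_3, so the absorption probability is a_s_3 = 121/141.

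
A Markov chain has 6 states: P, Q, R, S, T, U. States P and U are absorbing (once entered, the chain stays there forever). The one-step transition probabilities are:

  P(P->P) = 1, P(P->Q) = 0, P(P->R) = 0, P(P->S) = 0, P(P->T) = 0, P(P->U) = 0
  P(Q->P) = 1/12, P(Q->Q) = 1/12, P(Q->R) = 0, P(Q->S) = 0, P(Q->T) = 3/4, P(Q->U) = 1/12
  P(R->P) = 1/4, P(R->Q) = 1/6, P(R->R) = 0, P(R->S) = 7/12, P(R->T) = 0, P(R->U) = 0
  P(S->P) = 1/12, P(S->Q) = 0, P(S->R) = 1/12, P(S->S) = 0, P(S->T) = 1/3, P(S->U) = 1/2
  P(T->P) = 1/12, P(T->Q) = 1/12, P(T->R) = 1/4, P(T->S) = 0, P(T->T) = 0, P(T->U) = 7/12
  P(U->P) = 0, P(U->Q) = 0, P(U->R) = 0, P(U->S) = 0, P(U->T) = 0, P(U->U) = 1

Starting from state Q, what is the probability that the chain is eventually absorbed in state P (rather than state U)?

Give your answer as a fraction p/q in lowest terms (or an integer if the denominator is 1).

Let a_i = P(absorbed in P | start in state i).
Boundary conditions: a_P = 1, a_U = 0.
For each transient state i, a_i = sum_j P(i->j) * a_j:
  a_Q = 1/12*a_P + 1/12*a_Q + 0*a_R + 0*a_S + 3/4*a_T + 1/12*a_U
  a_R = 1/4*a_P + 1/6*a_Q + 0*a_R + 7/12*a_S + 0*a_T + 0*a_U
  a_S = 1/12*a_P + 0*a_Q + 1/12*a_R + 0*a_S + 1/3*a_T + 1/2*a_U
  a_T = 1/12*a_P + 1/12*a_Q + 1/4*a_R + 0*a_S + 0*a_T + 7/12*a_U

Substituting a_P = 1 and a_U = 0, rearrange to (I - Q) a = r where r[i] = P(i -> P):
  [11/12, 0, 0, -3/4] . (a_Q, a_R, a_S, a_T) = 1/12
  [-1/6, 1, -7/12, 0] . (a_Q, a_R, a_S, a_T) = 1/4
  [0, -1/12, 1, -1/3] . (a_Q, a_R, a_S, a_T) = 1/12
  [-1/12, -1/4, 0, 1] . (a_Q, a_R, a_S, a_T) = 1/12

Solving yields:
  a_Q = 1318/5093
  a_R = 2043/5093
  a_S = 943/5093
  a_T = 95/463

Starting state is Q, so the absorption probability is a_Q = 1318/5093.

Answer: 1318/5093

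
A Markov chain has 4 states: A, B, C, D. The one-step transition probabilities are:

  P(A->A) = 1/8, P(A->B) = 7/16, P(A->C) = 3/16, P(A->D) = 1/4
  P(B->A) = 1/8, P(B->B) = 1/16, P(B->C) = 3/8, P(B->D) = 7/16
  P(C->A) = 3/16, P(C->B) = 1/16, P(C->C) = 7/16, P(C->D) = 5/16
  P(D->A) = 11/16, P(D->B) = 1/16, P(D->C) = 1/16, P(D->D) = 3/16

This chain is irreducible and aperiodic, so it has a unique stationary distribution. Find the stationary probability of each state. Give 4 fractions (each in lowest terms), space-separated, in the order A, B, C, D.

The stationary distribution satisfies pi = pi * P, i.e.:
  pi_A = 1/8*pi_A + 1/8*pi_B + 3/16*pi_C + 11/16*pi_D
  pi_B = 7/16*pi_A + 1/16*pi_B + 1/16*pi_C + 1/16*pi_D
  pi_C = 3/16*pi_A + 3/8*pi_B + 7/16*pi_C + 1/16*pi_D
  pi_D = 1/4*pi_A + 7/16*pi_B + 5/16*pi_C + 3/16*pi_D
with normalization: pi_A + pi_B + pi_C + pi_D = 1.

Using the first 3 balance equations plus normalization, the linear system A*pi = b is:
  [-7/8, 1/8, 3/16, 11/16] . pi = 0
  [7/16, -15/16, 1/16, 1/16] . pi = 0
  [3/16, 3/8, -9/16, 1/16] . pi = 0
  [1, 1, 1, 1] . pi = 1

Solving yields:
  pi_A = 751/2518
  pi_B = 439/2518
  pi_C = 1243/5036
  pi_D = 1413/5036

Verification (pi * P):
  751/2518*1/8 + 439/2518*1/8 + 1243/5036*3/16 + 1413/5036*11/16 = 751/2518 = pi_A  (ok)
  751/2518*7/16 + 439/2518*1/16 + 1243/5036*1/16 + 1413/5036*1/16 = 439/2518 = pi_B  (ok)
  751/2518*3/16 + 439/2518*3/8 + 1243/5036*7/16 + 1413/5036*1/16 = 1243/5036 = pi_C  (ok)
  751/2518*1/4 + 439/2518*7/16 + 1243/5036*5/16 + 1413/5036*3/16 = 1413/5036 = pi_D  (ok)

Answer: 751/2518 439/2518 1243/5036 1413/5036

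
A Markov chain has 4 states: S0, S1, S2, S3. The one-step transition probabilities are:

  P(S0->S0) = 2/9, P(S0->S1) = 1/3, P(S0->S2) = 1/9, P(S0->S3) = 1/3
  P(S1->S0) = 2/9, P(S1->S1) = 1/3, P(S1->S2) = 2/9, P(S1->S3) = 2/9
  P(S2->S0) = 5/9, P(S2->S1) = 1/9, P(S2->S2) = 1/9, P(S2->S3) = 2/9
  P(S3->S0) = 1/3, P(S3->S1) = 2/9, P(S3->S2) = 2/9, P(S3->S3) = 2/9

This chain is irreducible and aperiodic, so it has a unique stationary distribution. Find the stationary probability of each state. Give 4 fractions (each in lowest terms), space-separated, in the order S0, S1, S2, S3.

Answer: 254/827 221/827 140/827 212/827

Derivation:
The stationary distribution satisfies pi = pi * P, i.e.:
  pi_S0 = 2/9*pi_S0 + 2/9*pi_S1 + 5/9*pi_S2 + 1/3*pi_S3
  pi_S1 = 1/3*pi_S0 + 1/3*pi_S1 + 1/9*pi_S2 + 2/9*pi_S3
  pi_S2 = 1/9*pi_S0 + 2/9*pi_S1 + 1/9*pi_S2 + 2/9*pi_S3
  pi_S3 = 1/3*pi_S0 + 2/9*pi_S1 + 2/9*pi_S2 + 2/9*pi_S3
with normalization: pi_S0 + pi_S1 + pi_S2 + pi_S3 = 1.

Using the first 3 balance equations plus normalization, the linear system A*pi = b is:
  [-7/9, 2/9, 5/9, 1/3] . pi = 0
  [1/3, -2/3, 1/9, 2/9] . pi = 0
  [1/9, 2/9, -8/9, 2/9] . pi = 0
  [1, 1, 1, 1] . pi = 1

Solving yields:
  pi_S0 = 254/827
  pi_S1 = 221/827
  pi_S2 = 140/827
  pi_S3 = 212/827

Verification (pi * P):
  254/827*2/9 + 221/827*2/9 + 140/827*5/9 + 212/827*1/3 = 254/827 = pi_S0  (ok)
  254/827*1/3 + 221/827*1/3 + 140/827*1/9 + 212/827*2/9 = 221/827 = pi_S1  (ok)
  254/827*1/9 + 221/827*2/9 + 140/827*1/9 + 212/827*2/9 = 140/827 = pi_S2  (ok)
  254/827*1/3 + 221/827*2/9 + 140/827*2/9 + 212/827*2/9 = 212/827 = pi_S3  (ok)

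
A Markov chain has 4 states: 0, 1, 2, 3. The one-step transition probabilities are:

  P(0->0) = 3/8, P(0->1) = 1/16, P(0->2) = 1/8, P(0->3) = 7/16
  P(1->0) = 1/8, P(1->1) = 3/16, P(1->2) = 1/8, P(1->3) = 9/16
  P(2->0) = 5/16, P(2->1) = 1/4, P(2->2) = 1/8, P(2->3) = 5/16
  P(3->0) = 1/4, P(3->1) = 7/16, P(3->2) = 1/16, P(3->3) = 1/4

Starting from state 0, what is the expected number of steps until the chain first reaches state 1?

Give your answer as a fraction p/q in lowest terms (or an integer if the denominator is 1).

Answer: 4832/1043

Derivation:
Let h_i = expected steps to first reach 1 from state i.
Boundary: h_1 = 0.
First-step equations for the other states:
  h_0 = 1 + 3/8*h_0 + 1/16*h_1 + 1/8*h_2 + 7/16*h_3
  h_2 = 1 + 5/16*h_0 + 1/4*h_1 + 1/8*h_2 + 5/16*h_3
  h_3 = 1 + 1/4*h_0 + 7/16*h_1 + 1/16*h_2 + 1/4*h_3

Substituting h_1 = 0 and rearranging gives the linear system (I - Q) h = 1:
  [5/8, -1/8, -7/16] . (h_0, h_2, h_3) = 1
  [-5/16, 7/8, -5/16] . (h_0, h_2, h_3) = 1
  [-1/4, -1/16, 3/4] . (h_0, h_2, h_3) = 1

Solving yields:
  h_0 = 4832/1043
  h_2 = 4112/1043
  h_3 = 3344/1043

Starting state is 0, so the expected hitting time is h_0 = 4832/1043.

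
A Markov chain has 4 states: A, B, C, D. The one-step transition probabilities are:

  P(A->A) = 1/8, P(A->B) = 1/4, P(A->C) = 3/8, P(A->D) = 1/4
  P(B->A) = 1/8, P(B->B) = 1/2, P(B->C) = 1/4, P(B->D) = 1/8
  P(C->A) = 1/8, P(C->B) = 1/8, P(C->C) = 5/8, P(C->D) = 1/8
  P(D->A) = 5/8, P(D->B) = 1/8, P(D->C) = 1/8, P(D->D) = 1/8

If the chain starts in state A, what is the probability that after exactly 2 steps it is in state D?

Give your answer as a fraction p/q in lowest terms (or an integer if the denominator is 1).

Computing P^2 by repeated multiplication:
P^1 =
  A: [1/8, 1/4, 3/8, 1/4]
  B: [1/8, 1/2, 1/4, 1/8]
  C: [1/8, 1/8, 5/8, 1/8]
  D: [5/8, 1/8, 1/8, 1/8]
P^2 =
  A: [1/4, 15/64, 3/8, 9/64]
  B: [3/16, 21/64, 11/32, 9/64]
  C: [3/16, 3/16, 31/64, 9/64]
  D: [3/16, 1/4, 23/64, 13/64]

(P^2)[A -> D] = 9/64

Answer: 9/64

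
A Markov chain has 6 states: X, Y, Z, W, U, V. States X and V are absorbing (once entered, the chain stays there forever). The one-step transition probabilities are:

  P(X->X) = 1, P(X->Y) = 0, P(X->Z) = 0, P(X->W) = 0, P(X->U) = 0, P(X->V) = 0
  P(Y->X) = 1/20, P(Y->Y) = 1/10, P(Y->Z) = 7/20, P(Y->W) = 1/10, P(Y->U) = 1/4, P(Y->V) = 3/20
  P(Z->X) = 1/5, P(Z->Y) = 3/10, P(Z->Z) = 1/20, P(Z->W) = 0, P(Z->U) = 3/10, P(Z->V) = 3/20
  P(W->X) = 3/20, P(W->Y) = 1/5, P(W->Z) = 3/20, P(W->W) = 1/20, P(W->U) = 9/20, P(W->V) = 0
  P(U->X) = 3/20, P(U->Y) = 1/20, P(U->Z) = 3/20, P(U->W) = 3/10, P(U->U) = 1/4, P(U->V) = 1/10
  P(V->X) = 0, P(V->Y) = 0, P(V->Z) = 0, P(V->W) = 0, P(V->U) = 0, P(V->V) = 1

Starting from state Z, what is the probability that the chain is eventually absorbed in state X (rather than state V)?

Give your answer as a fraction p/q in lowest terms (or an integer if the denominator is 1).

Answer: 27970/49681

Derivation:
Let a_i = P(absorbed in X | start in state i).
Boundary conditions: a_X = 1, a_V = 0.
For each transient state i, a_i = sum_j P(i->j) * a_j:
  a_Y = 1/20*a_X + 1/10*a_Y + 7/20*a_Z + 1/10*a_W + 1/4*a_U + 3/20*a_V
  a_Z = 1/5*a_X + 3/10*a_Y + 1/20*a_Z + 0*a_W + 3/10*a_U + 3/20*a_V
  a_W = 3/20*a_X + 1/5*a_Y + 3/20*a_Z + 1/20*a_W + 9/20*a_U + 0*a_V
  a_U = 3/20*a_X + 1/20*a_Y + 3/20*a_Z + 3/10*a_W + 1/4*a_U + 1/10*a_V

Substituting a_X = 1 and a_V = 0, rearrange to (I - Q) a = r where r[i] = P(i -> X):
  [9/10, -7/20, -1/10, -1/4] . (a_Y, a_Z, a_W, a_U) = 1/20
  [-3/10, 19/20, 0, -3/10] . (a_Y, a_Z, a_W, a_U) = 1/5
  [-1/5, -3/20, 19/20, -9/20] . (a_Y, a_Z, a_W, a_U) = 3/20
  [-1/20, -3/20, -3/10, 3/4] . (a_Y, a_Z, a_W, a_U) = 3/20

Solving yields:
  a_Y = 25494/49681
  a_Z = 27970/49681
  a_W = 31818/49681
  a_U = 29957/49681

Starting state is Z, so the absorption probability is a_Z = 27970/49681.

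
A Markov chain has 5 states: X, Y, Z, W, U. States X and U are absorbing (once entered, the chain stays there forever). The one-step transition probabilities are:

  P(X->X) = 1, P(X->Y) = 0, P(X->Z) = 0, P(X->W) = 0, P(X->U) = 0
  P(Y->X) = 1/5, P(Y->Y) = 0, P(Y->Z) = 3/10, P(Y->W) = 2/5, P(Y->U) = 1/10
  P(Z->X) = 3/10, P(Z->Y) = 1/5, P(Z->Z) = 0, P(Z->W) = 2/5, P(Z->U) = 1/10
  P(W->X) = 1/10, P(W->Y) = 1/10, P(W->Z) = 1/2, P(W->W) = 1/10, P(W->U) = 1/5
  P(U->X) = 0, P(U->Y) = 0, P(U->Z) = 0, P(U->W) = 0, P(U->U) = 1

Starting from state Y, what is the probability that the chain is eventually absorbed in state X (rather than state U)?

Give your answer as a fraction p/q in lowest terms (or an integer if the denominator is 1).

Let a_i = P(absorbed in X | start in state i).
Boundary conditions: a_X = 1, a_U = 0.
For each transient state i, a_i = sum_j P(i->j) * a_j:
  a_Y = 1/5*a_X + 0*a_Y + 3/10*a_Z + 2/5*a_W + 1/10*a_U
  a_Z = 3/10*a_X + 1/5*a_Y + 0*a_Z + 2/5*a_W + 1/10*a_U
  a_W = 1/10*a_X + 1/10*a_Y + 1/2*a_Z + 1/10*a_W + 1/5*a_U

Substituting a_X = 1 and a_U = 0, rearrange to (I - Q) a = r where r[i] = P(i -> X):
  [1, -3/10, -2/5] . (a_Y, a_Z, a_W) = 1/5
  [-1/5, 1, -2/5] . (a_Y, a_Z, a_W) = 3/10
  [-1/10, -1/2, 9/10] . (a_Y, a_Z, a_W) = 1/10

Solving yields:
  a_Y = 333/554
  a_Z = 175/277
  a_W = 293/554

Starting state is Y, so the absorption probability is a_Y = 333/554.

Answer: 333/554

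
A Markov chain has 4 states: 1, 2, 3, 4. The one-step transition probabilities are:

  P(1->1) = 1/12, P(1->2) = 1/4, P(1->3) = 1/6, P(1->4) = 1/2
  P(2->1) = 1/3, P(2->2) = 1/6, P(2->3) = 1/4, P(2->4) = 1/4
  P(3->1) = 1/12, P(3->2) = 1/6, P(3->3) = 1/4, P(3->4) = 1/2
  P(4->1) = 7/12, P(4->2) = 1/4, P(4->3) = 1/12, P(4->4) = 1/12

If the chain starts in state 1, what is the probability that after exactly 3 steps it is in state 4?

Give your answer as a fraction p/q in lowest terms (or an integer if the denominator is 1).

Computing P^3 by repeated multiplication:
P^1 =
  1: [1/12, 1/4, 1/6, 1/2]
  2: [1/3, 1/6, 1/4, 1/4]
  3: [1/12, 1/6, 1/4, 1/2]
  4: [7/12, 1/4, 1/12, 1/12]
P^2 =
  1: [19/48, 31/144, 23/144, 11/48]
  2: [1/4, 31/144, 13/72, 17/48]
  3: [3/8, 31/144, 23/144, 1/4]
  4: [3/16, 2/9, 3/16, 29/72]
P^3 =
  1: [145/576, 7/32, 103/576, 101/288]
  2: [181/576, 125/576, 49/288, 43/144]
  3: [151/576, 7/32, 17/96, 197/576]
  4: [49/144, 373/1728, 289/1728, 239/864]

(P^3)[1 -> 4] = 101/288

Answer: 101/288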